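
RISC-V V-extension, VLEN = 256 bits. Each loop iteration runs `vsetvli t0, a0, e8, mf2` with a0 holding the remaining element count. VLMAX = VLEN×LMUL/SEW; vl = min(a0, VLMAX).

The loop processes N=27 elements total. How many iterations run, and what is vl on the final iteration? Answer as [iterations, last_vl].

VLMAX = (256 × 1/2) / 8 = 16 lanes
N=27: ⌈27/16⌉ = 2 iters; last vl = 27 − 1×16 = 11

[iterations, last_vl] = [2, 11]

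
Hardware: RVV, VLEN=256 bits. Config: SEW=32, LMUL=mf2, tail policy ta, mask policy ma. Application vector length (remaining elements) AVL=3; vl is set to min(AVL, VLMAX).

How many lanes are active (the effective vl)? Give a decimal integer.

vl = 3

VLMAX = VLEN×LMUL/SEW = 256×1/2/32 = 4
vl = min(AVL, VLMAX) = min(3, 4) = 3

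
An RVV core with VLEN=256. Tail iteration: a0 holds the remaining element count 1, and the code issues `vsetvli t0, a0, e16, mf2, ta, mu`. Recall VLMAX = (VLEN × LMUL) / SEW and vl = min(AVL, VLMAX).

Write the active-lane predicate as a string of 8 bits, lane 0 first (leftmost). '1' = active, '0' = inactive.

lanes per group: 256·1/2/16 = 8
AVL=1 ≤ VLMAX=8, so vl = 1
bits (lane 0 leftmost): 10000000

predicate = 10000000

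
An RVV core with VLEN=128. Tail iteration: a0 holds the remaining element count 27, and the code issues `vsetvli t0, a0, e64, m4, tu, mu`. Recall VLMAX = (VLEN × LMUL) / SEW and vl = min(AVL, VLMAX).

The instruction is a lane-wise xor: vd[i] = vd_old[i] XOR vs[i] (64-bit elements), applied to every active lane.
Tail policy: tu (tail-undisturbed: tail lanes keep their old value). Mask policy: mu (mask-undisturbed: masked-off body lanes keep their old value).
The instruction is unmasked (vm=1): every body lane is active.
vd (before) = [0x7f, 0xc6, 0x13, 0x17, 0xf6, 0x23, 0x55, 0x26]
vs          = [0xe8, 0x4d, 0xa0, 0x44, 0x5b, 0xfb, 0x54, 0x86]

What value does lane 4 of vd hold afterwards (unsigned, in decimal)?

vd[4] = 173

VLMAX = VLEN×LMUL/SEW = 128×4/64 = 8
vl ← min(27, 8) = 8
lane  0: xor(0x7f,0xe8) ⇒ 0x97
lane  1: xor(0xc6,0x4d) ⇒ 0x8b
lane  2: xor(0x13,0xa0) ⇒ 0xb3
lane  3: xor(0x17,0x44) ⇒ 0x53
lane  4: xor(0xf6,0x5b) ⇒ 0xad
lane  5: xor(0x23,0xfb) ⇒ 0xd8
lane  6: xor(0x55,0x54) ⇒ 0x01
lane  7: xor(0x26,0x86) ⇒ 0xa0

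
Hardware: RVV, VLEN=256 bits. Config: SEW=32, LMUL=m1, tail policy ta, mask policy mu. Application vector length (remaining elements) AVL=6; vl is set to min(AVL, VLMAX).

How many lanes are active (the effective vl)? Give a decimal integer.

vl = 6

lanes per group: 256·1/32 = 8
vl = min(AVL, VLMAX) = min(6, 8) = 6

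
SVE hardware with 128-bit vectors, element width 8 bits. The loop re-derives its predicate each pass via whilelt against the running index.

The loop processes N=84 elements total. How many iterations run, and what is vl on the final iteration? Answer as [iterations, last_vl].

[iterations, last_vl] = [6, 4]

128-bit reg / 8-bit elem → 16 lanes
iterations = ceil(84/16) = 6; final-pass vl = 4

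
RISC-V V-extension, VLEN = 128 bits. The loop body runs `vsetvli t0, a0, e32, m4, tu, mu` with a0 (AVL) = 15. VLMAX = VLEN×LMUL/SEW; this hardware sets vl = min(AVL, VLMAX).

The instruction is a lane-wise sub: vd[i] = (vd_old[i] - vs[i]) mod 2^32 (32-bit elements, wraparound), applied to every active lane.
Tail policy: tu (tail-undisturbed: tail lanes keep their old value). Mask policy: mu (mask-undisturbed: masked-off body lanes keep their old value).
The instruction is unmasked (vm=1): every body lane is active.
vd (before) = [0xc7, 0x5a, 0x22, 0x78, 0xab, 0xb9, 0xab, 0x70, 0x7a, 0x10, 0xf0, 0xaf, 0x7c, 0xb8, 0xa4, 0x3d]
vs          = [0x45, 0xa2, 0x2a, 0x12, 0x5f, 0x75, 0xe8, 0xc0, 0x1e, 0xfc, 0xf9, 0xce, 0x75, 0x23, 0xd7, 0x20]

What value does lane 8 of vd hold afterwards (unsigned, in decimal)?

lanes per group: 128·4/32 = 16
vl = min(AVL, VLMAX) = min(15, 16) = 15
[0] sub(0xc7,0x45) = 0x82
[1] sub(0x5a,0xa2) = 0xffffffb8
[2] sub(0x22,0x2a) = 0xfffffff8
[3] sub(0x78,0x12) = 0x66
[4] sub(0xab,0x5f) = 0x4c
[5] sub(0xb9,0x75) = 0x44
[6] sub(0xab,0xe8) = 0xffffffc3
[7] sub(0x70,0xc0) = 0xffffffb0
[8] sub(0x7a,0x1e) = 0x5c
[9] sub(0x10,0xfc) = 0xffffff14
[10] sub(0xf0,0xf9) = 0xfffffff7
[11] sub(0xaf,0xce) = 0xffffffe1
[12] sub(0x7c,0x75) = 0x07
[13] sub(0xb8,0x23) = 0x95
[14] sub(0xa4,0xd7) = 0xffffffcd
[15] tail/keep = 0x3d

vd[8] = 92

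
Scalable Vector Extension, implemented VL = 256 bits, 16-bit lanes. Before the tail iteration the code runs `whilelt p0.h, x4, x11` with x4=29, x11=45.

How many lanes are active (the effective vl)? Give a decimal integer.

vl = 16

lane count: 256 div 16 = 16
p0[j] = (29+j < 45); true for j=0..15 → 16 lanes set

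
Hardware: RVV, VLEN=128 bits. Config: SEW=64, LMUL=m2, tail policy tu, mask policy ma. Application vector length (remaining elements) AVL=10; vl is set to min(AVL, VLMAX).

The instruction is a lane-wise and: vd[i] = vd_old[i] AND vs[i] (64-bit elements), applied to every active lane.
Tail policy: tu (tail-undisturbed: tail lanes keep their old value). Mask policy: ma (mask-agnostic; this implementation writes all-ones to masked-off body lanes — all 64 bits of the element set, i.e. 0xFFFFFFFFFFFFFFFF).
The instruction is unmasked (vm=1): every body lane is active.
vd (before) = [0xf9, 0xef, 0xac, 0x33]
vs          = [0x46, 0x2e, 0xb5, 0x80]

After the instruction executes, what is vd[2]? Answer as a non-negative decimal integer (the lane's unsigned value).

vd[2] = 164

lanes per group: 128·2/64 = 4
vl ← min(10, 4) = 4
vd[0] and(0xf9,0x46) -> 0x40
vd[1] and(0xef,0x2e) -> 0x2e
vd[2] and(0xac,0xb5) -> 0xa4
vd[3] and(0x33,0x80) -> 0x00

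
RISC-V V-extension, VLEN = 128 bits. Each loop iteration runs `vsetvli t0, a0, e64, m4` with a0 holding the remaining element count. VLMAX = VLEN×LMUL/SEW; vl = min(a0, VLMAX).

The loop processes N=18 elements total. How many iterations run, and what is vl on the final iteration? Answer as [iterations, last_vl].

VLMAX = (128 × 4) / 64 = 8 lanes
N=18: ⌈18/8⌉ = 3 iters; last vl = 18 − 2×8 = 2

[iterations, last_vl] = [3, 2]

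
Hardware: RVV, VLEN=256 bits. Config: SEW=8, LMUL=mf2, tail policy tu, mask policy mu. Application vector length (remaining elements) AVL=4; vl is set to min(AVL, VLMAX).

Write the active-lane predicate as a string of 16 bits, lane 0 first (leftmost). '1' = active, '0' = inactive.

VLMAX = (256 × 1/2) / 8 = 16 lanes
AVL=4 ≤ VLMAX=16, so vl = 4
bits (lane 0 leftmost): 1111000000000000

predicate = 1111000000000000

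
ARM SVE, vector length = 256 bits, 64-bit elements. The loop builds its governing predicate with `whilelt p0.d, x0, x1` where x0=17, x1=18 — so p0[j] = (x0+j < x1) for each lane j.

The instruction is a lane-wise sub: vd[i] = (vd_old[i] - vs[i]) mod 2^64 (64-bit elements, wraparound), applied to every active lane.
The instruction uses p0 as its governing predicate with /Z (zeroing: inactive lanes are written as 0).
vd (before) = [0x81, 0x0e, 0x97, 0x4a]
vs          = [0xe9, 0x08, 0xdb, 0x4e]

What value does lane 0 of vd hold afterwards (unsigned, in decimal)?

vd[0] = 18446744073709551512

lane count: 256 div 64 = 4
active while 17+j < 18, i.e. j ∈ [0,1) capped at 4 ⇒ 1
vd[0] sub(0x81,0xe9) -> 0xffffffffffffff98
vd[1] tail/zero -> 0x00
vd[2] tail/zero -> 0x00
vd[3] tail/zero -> 0x00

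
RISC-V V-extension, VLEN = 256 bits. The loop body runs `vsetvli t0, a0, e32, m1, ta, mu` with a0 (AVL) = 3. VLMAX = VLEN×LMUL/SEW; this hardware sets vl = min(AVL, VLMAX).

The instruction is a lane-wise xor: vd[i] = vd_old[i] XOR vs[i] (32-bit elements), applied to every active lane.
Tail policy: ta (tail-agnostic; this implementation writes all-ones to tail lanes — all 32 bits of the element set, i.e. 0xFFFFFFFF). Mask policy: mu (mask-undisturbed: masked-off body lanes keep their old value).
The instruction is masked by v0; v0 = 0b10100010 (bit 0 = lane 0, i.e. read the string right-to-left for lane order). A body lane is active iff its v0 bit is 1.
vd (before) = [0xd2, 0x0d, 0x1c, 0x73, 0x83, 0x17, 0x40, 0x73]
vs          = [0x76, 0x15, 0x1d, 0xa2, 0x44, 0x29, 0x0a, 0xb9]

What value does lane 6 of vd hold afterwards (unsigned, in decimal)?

vd[6] = 4294967295

VLMAX = VLEN×LMUL/SEW = 256×1/32 = 8
vl ← min(3, 8) = 3
vd[0] mask-off/keep -> 0xd2
vd[1] xor(0x0d,0x15) -> 0x18
vd[2] mask-off/keep -> 0x1c
vd[3] tail/ones -> 0xffffffff
vd[4] tail/ones -> 0xffffffff
vd[5] tail/ones -> 0xffffffff
vd[6] tail/ones -> 0xffffffff
vd[7] tail/ones -> 0xffffffff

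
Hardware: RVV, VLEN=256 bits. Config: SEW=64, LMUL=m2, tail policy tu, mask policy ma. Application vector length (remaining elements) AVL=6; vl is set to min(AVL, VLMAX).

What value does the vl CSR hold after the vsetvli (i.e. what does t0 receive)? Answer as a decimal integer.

lanes per group: 256·2/64 = 8
vl = min(AVL, VLMAX) = min(6, 8) = 6

vl = 6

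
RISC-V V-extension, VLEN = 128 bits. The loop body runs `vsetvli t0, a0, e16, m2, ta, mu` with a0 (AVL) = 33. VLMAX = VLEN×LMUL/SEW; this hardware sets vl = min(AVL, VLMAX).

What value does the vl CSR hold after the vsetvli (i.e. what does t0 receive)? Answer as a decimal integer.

lanes per group: 128·2/16 = 16
AVL=33 > VLMAX=16, so vl = 16

vl = 16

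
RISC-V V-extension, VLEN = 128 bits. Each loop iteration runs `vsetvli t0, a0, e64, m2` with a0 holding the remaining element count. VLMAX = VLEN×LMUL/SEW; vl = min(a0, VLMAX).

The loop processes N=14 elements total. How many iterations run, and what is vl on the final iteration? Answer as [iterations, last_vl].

VLMAX = (128 × 2) / 64 = 4 lanes
14 elements at 4/iter → 4 passes, remainder 2 on the last

[iterations, last_vl] = [4, 2]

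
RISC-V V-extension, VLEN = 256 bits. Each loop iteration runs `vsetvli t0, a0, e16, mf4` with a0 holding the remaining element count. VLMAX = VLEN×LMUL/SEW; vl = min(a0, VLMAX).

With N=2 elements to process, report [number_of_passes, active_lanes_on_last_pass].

[iterations, last_vl] = [1, 2]

lanes per group: 256·1/4/16 = 4
N=2: ⌈2/4⌉ = 1 iters; last vl = 2 − 0×4 = 2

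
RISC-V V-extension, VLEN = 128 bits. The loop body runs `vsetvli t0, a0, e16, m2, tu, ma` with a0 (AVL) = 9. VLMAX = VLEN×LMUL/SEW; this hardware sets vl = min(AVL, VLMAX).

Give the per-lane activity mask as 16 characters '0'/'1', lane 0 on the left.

VLMAX = VLEN×LMUL/SEW = 128×2/16 = 16
AVL=9 ≤ VLMAX=16, so vl = 9
bits (lane 0 leftmost): 1111111110000000

predicate = 1111111110000000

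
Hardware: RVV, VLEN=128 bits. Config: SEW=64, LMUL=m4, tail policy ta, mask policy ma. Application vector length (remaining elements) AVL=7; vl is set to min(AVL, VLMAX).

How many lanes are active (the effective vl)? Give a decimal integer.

VLMAX = (128 × 4) / 64 = 8 lanes
AVL=7 ≤ VLMAX=8, so vl = 7

vl = 7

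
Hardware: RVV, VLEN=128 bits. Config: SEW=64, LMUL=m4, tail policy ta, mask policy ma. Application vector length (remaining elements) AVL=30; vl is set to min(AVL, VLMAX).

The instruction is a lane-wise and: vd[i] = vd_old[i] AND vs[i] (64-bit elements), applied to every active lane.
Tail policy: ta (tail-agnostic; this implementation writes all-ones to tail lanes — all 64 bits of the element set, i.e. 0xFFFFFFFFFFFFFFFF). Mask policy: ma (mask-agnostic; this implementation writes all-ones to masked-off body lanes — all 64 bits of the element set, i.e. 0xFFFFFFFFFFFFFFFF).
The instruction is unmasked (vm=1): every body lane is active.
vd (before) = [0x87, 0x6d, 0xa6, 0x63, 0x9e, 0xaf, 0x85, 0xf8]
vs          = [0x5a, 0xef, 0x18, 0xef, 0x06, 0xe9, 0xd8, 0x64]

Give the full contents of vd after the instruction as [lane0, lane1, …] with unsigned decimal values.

vd = [2, 109, 0, 99, 6, 169, 128, 96]

VLMAX = VLEN×LMUL/SEW = 128×4/64 = 8
vl ← min(30, 8) = 8
[0] and(0x87,0x5a) = 0x02
[1] and(0x6d,0xef) = 0x6d
[2] and(0xa6,0x18) = 0x00
[3] and(0x63,0xef) = 0x63
[4] and(0x9e,0x06) = 0x06
[5] and(0xaf,0xe9) = 0xa9
[6] and(0x85,0xd8) = 0x80
[7] and(0xf8,0x64) = 0x60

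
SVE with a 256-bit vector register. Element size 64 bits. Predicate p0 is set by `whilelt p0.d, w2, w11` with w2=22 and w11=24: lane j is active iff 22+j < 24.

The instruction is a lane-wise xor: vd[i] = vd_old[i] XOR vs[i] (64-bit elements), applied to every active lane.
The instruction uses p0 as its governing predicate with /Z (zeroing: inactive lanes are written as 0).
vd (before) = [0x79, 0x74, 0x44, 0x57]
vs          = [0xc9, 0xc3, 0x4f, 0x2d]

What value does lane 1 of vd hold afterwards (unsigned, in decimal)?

vd[1] = 183

register lanes = 256/64 = 4
whilelt: lane j active iff 22+j < 24 → j < 2 → 2 active
vd[0] xor(0x79,0xc9) -> 0xb0
vd[1] xor(0x74,0xc3) -> 0xb7
vd[2] tail/zero -> 0x00
vd[3] tail/zero -> 0x00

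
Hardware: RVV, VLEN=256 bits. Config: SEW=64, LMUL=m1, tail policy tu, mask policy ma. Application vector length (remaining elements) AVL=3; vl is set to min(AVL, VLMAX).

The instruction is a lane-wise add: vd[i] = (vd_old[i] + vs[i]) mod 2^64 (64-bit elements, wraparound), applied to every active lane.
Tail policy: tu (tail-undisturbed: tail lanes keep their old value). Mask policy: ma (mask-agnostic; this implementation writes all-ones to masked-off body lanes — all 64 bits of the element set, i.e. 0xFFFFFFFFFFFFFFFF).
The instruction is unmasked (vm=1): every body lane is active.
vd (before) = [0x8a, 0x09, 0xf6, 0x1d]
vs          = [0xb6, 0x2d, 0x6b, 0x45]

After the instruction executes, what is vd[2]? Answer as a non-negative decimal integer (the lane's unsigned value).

lanes per group: 256·1/64 = 4
AVL=3 ≤ VLMAX=4, so vl = 3
vd[0] add(0x8a,0xb6) -> 0x140
vd[1] add(0x09,0x2d) -> 0x36
vd[2] add(0xf6,0x6b) -> 0x161
vd[3] tail/keep -> 0x1d

vd[2] = 353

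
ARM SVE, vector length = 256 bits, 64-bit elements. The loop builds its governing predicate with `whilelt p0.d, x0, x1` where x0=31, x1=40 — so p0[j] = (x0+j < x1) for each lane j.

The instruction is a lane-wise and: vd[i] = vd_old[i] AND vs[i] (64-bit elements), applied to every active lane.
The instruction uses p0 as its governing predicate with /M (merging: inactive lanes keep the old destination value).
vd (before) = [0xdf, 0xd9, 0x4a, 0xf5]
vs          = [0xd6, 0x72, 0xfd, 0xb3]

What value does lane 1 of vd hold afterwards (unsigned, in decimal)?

vd[1] = 80

register lanes = 256/64 = 4
whilelt: lane j active iff 31+j < 40 → j < 9 → 4 active
[0] and(0xdf,0xd6) = 0xd6
[1] and(0xd9,0x72) = 0x50
[2] and(0x4a,0xfd) = 0x48
[3] and(0xf5,0xb3) = 0xb1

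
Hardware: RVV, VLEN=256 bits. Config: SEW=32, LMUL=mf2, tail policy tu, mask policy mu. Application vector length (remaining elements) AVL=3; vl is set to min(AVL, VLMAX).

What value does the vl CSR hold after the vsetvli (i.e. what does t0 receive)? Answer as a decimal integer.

VLMAX = VLEN×LMUL/SEW = 256×1/2/32 = 4
vl = min(AVL, VLMAX) = min(3, 4) = 3

vl = 3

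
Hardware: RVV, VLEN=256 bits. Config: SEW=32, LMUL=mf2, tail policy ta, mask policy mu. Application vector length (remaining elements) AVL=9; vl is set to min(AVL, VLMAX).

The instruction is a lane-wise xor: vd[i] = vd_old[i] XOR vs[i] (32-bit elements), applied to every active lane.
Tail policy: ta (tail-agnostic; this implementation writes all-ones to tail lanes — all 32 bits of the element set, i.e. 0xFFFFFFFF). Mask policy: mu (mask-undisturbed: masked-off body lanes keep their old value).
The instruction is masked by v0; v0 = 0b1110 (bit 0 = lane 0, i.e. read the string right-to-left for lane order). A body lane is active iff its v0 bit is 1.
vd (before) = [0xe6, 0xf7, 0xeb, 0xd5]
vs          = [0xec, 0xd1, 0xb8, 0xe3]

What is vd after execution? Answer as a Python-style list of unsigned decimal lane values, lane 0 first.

vd = [230, 38, 83, 54]

lanes per group: 256·1/2/32 = 4
vl = min(AVL, VLMAX) = min(9, 4) = 4
[0] mask-off/keep = 0xe6
[1] xor(0xf7,0xd1) = 0x26
[2] xor(0xeb,0xb8) = 0x53
[3] xor(0xd5,0xe3) = 0x36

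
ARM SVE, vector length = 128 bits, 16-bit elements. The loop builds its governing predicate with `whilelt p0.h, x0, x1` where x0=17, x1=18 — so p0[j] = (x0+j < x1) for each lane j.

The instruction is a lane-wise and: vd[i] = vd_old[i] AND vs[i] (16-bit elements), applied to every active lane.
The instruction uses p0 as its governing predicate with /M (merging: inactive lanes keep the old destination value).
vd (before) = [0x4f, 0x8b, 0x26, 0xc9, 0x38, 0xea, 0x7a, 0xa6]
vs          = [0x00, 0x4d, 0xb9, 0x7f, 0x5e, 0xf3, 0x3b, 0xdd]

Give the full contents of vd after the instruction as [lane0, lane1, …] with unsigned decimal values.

register lanes = 128/16 = 8
p0[j] = (17+j < 18); true for j=0..0 → 1 lanes set
vd[0] and(0x4f,0x00) -> 0x00
vd[1] tail/keep -> 0x8b
vd[2] tail/keep -> 0x26
vd[3] tail/keep -> 0xc9
vd[4] tail/keep -> 0x38
vd[5] tail/keep -> 0xea
vd[6] tail/keep -> 0x7a
vd[7] tail/keep -> 0xa6

vd = [0, 139, 38, 201, 56, 234, 122, 166]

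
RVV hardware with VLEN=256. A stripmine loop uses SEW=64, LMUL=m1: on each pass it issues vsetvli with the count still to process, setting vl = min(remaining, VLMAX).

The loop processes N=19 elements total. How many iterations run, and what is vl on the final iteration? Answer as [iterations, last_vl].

[iterations, last_vl] = [5, 3]

VLMAX = (256 × 1) / 64 = 4 lanes
N=19: ⌈19/4⌉ = 5 iters; last vl = 19 − 4×4 = 3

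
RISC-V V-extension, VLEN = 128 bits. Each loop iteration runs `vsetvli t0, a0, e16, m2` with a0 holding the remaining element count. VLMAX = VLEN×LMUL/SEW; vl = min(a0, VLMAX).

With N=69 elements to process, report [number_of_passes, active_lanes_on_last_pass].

VLMAX = (128 × 2) / 16 = 16 lanes
69 elements at 16/iter → 5 passes, remainder 5 on the last

[iterations, last_vl] = [5, 5]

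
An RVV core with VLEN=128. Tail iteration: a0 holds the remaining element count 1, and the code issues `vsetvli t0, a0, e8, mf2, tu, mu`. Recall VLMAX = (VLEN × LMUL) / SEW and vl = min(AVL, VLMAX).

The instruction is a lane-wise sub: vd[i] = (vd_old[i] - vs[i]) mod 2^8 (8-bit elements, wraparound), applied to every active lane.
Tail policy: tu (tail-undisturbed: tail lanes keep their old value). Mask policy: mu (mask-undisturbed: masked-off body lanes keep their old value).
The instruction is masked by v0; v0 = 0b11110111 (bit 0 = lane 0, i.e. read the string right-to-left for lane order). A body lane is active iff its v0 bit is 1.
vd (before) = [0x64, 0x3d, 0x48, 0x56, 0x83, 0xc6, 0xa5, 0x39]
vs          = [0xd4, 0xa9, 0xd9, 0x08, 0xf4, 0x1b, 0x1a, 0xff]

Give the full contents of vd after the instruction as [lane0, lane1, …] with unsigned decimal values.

vd = [144, 61, 72, 86, 131, 198, 165, 57]

VLMAX = VLEN×LMUL/SEW = 128×1/2/8 = 8
vl = min(AVL, VLMAX) = min(1, 8) = 1
[0] sub(0x64,0xd4) = 0x90
[1] tail/keep = 0x3d
[2] tail/keep = 0x48
[3] tail/keep = 0x56
[4] tail/keep = 0x83
[5] tail/keep = 0xc6
[6] tail/keep = 0xa5
[7] tail/keep = 0x39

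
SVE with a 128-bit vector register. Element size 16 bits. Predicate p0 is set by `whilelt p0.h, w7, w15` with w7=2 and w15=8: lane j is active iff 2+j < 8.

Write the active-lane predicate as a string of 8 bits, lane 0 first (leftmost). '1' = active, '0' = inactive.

predicate = 11111100

register lanes = 128/16 = 8
active while 2+j < 8, i.e. j ∈ [0,6) capped at 8 ⇒ 6
bits (lane 0 leftmost): 11111100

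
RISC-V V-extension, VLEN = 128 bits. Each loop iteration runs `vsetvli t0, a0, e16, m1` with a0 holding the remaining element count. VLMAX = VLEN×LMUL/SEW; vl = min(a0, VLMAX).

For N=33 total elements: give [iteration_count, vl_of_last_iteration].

VLMAX = (128 × 1) / 16 = 8 lanes
N=33: ⌈33/8⌉ = 5 iters; last vl = 33 − 4×8 = 1

[iterations, last_vl] = [5, 1]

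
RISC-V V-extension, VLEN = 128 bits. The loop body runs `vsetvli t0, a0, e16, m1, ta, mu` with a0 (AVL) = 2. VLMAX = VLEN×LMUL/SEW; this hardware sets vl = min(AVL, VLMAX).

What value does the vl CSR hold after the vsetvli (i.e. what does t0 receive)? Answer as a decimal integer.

lanes per group: 128·1/16 = 8
vl = min(AVL, VLMAX) = min(2, 8) = 2

vl = 2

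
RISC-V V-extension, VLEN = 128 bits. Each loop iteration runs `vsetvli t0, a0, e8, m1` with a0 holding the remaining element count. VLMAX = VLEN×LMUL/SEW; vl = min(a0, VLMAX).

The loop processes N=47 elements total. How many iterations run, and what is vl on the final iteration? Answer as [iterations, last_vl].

lanes per group: 128·1/8 = 16
iterations = ceil(47/16) = 3; final-pass vl = 15

[iterations, last_vl] = [3, 15]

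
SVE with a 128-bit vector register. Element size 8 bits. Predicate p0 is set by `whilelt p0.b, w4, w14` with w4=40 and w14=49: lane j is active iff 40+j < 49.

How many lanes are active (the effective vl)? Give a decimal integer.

lane count: 128 div 8 = 16
p0[j] = (40+j < 49); true for j=0..8 → 9 lanes set

vl = 9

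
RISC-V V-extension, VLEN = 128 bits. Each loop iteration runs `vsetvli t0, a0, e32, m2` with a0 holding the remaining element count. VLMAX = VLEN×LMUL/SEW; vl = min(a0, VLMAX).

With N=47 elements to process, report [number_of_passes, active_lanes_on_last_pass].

[iterations, last_vl] = [6, 7]

VLMAX = VLEN×LMUL/SEW = 128×2/32 = 8
47 elements at 8/iter → 6 passes, remainder 7 on the last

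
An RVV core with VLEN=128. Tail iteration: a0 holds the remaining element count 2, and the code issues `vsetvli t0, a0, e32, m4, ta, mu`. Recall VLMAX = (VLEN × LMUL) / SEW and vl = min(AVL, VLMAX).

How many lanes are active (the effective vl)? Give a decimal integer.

VLMAX = (128 × 4) / 32 = 16 lanes
vl = min(AVL, VLMAX) = min(2, 16) = 2

vl = 2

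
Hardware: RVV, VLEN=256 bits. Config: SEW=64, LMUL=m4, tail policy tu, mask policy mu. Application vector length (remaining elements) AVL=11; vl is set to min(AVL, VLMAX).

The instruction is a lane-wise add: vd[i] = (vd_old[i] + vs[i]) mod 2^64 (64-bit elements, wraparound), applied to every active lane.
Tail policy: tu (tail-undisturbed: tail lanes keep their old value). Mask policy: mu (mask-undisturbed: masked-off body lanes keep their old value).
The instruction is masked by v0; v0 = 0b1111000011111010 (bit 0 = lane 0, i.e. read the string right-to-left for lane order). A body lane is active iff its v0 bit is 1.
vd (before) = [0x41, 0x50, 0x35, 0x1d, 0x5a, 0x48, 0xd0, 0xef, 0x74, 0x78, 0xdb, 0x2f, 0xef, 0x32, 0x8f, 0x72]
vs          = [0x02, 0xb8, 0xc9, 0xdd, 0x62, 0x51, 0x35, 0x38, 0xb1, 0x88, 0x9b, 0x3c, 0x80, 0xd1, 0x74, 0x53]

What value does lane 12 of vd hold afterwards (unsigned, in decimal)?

vd[12] = 239

VLMAX = VLEN×LMUL/SEW = 256×4/64 = 16
vl ← min(11, 16) = 11
  i=0: mask-off/keep → 65
  i=1: add(0x50,0xb8) → 264
  i=2: mask-off/keep → 53
  i=3: add(0x1d,0xdd) → 250
  i=4: add(0x5a,0x62) → 188
  i=5: add(0x48,0x51) → 153
  i=6: add(0xd0,0x35) → 261
  i=7: add(0xef,0x38) → 295
  i=8: mask-off/keep → 116
  i=9: mask-off/keep → 120
  i=10: mask-off/keep → 219
  i=11: tail/keep → 47
  i=12: tail/keep → 239
  i=13: tail/keep → 50
  i=14: tail/keep → 143
  i=15: tail/keep → 114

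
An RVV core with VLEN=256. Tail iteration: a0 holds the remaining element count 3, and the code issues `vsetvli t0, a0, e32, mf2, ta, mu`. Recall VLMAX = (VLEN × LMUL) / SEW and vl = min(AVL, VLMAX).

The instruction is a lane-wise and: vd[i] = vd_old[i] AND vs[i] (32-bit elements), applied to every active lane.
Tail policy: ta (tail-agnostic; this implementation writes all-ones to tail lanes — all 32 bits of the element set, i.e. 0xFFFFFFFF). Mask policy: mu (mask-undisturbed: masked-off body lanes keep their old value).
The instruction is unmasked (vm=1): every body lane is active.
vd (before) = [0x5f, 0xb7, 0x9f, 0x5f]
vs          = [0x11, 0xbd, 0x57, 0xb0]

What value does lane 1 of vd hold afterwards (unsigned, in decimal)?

vd[1] = 181

lanes per group: 256·1/2/32 = 4
vl ← min(3, 4) = 3
[0] and(0x5f,0x11) = 0x11
[1] and(0xb7,0xbd) = 0xb5
[2] and(0x9f,0x57) = 0x17
[3] tail/ones = 0xffffffff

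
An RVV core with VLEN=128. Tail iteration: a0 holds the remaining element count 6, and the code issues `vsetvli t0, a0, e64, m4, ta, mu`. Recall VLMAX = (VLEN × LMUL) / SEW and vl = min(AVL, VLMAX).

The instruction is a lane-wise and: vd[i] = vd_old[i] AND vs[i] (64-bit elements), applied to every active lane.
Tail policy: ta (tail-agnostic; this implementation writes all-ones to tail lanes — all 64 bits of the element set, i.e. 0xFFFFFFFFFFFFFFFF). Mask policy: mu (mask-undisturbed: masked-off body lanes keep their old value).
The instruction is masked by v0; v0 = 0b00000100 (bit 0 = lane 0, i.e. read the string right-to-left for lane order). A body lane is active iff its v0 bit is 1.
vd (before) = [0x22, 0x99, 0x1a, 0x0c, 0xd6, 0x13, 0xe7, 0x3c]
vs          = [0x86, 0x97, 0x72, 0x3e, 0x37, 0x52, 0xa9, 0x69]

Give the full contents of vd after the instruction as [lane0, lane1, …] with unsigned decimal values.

VLMAX = VLEN×LMUL/SEW = 128×4/64 = 8
vl ← min(6, 8) = 6
  i=0: mask-off/keep → 34
  i=1: mask-off/keep → 153
  i=2: and(0x1a,0x72) → 18
  i=3: mask-off/keep → 12
  i=4: mask-off/keep → 214
  i=5: mask-off/keep → 19
  i=6: tail/ones → 18446744073709551615
  i=7: tail/ones → 18446744073709551615

vd = [34, 153, 18, 12, 214, 19, 18446744073709551615, 18446744073709551615]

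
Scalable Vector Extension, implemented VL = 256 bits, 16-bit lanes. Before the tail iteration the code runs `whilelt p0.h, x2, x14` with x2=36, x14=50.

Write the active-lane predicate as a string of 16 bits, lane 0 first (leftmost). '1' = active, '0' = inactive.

register lanes = 256/16 = 16
active while 36+j < 50, i.e. j ∈ [0,14) capped at 16 ⇒ 14
bits (lane 0 leftmost): 1111111111111100

predicate = 1111111111111100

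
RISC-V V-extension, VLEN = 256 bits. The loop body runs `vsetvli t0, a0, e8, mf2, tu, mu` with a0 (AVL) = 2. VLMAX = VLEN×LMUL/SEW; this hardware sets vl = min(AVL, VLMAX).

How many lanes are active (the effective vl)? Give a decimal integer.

vl = 2

lanes per group: 256·1/2/8 = 16
AVL=2 ≤ VLMAX=16, so vl = 2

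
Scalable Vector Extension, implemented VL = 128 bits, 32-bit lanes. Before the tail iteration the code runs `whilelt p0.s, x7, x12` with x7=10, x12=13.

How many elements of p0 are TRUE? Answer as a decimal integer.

vl = 3

lane count: 128 div 32 = 4
active while 10+j < 13, i.e. j ∈ [0,3) capped at 4 ⇒ 3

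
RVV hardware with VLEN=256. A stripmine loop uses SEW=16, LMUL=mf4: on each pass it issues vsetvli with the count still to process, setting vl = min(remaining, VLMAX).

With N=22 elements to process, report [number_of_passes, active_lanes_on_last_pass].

[iterations, last_vl] = [6, 2]

VLMAX = VLEN×LMUL/SEW = 256×1/4/16 = 4
N=22: ⌈22/4⌉ = 6 iters; last vl = 22 − 5×4 = 2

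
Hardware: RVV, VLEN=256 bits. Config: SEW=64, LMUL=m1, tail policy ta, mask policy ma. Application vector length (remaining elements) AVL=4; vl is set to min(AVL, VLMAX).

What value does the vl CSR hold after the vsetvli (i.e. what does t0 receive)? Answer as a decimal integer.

VLMAX = (256 × 1) / 64 = 4 lanes
vl ← min(4, 4) = 4

vl = 4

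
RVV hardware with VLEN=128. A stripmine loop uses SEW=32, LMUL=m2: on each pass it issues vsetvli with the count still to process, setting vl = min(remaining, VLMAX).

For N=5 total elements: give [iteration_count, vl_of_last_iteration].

lanes per group: 128·2/32 = 8
5 elements at 8/iter → 1 passes, remainder 5 on the last

[iterations, last_vl] = [1, 5]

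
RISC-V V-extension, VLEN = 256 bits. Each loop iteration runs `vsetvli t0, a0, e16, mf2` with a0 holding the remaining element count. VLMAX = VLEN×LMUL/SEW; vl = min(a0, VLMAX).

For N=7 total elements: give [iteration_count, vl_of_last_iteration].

lanes per group: 256·1/2/16 = 8
N=7: ⌈7/8⌉ = 1 iters; last vl = 7 − 0×8 = 7

[iterations, last_vl] = [1, 7]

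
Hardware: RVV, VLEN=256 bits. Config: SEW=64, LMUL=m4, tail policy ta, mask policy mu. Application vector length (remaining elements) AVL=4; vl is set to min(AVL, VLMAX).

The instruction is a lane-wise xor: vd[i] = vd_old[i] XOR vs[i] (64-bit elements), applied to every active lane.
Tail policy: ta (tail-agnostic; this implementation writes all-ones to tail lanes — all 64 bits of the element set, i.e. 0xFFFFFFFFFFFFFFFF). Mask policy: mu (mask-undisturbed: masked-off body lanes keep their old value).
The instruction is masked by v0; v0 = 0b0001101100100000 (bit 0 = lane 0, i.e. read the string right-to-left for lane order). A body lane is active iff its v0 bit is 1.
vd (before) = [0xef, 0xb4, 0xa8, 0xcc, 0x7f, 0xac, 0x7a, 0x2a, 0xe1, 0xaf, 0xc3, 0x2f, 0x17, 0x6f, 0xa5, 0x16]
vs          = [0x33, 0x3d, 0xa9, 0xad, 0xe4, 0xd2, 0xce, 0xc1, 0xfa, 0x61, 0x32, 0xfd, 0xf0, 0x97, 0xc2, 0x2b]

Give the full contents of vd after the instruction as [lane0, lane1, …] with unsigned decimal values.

vd = [239, 180, 168, 204, 18446744073709551615, 18446744073709551615, 18446744073709551615, 18446744073709551615, 18446744073709551615, 18446744073709551615, 18446744073709551615, 18446744073709551615, 18446744073709551615, 18446744073709551615, 18446744073709551615, 18446744073709551615]

lanes per group: 256·4/64 = 16
vl = min(AVL, VLMAX) = min(4, 16) = 4
lane  0: mask-off/keep ⇒ 0xef
lane  1: mask-off/keep ⇒ 0xb4
lane  2: mask-off/keep ⇒ 0xa8
lane  3: mask-off/keep ⇒ 0xcc
lane  4: tail/ones ⇒ 0xffffffffffffffff
lane  5: tail/ones ⇒ 0xffffffffffffffff
lane  6: tail/ones ⇒ 0xffffffffffffffff
lane  7: tail/ones ⇒ 0xffffffffffffffff
lane  8: tail/ones ⇒ 0xffffffffffffffff
lane  9: tail/ones ⇒ 0xffffffffffffffff
lane 10: tail/ones ⇒ 0xffffffffffffffff
lane 11: tail/ones ⇒ 0xffffffffffffffff
lane 12: tail/ones ⇒ 0xffffffffffffffff
lane 13: tail/ones ⇒ 0xffffffffffffffff
lane 14: tail/ones ⇒ 0xffffffffffffffff
lane 15: tail/ones ⇒ 0xffffffffffffffff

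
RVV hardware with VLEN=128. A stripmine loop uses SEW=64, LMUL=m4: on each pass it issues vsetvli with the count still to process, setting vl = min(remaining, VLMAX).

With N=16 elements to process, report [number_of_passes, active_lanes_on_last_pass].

VLMAX = (128 × 4) / 64 = 8 lanes
N=16: ⌈16/8⌉ = 2 iters; last vl = 16 − 1×8 = 8

[iterations, last_vl] = [2, 8]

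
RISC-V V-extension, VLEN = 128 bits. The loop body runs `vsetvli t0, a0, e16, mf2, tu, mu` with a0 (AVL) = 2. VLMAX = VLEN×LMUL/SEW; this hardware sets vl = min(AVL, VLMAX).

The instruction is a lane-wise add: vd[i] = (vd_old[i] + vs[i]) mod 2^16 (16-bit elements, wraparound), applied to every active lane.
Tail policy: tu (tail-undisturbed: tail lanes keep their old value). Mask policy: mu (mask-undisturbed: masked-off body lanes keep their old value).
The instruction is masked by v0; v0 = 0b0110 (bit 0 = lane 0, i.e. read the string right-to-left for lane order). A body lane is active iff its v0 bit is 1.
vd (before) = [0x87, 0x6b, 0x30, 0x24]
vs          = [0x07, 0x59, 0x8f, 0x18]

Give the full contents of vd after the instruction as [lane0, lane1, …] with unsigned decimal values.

vd = [135, 196, 48, 36]

lanes per group: 128·1/2/16 = 4
vl = min(AVL, VLMAX) = min(2, 4) = 2
lane  0: mask-off/keep ⇒ 0x87
lane  1: add(0x6b,0x59) ⇒ 0xc4
lane  2: tail/keep ⇒ 0x30
lane  3: tail/keep ⇒ 0x24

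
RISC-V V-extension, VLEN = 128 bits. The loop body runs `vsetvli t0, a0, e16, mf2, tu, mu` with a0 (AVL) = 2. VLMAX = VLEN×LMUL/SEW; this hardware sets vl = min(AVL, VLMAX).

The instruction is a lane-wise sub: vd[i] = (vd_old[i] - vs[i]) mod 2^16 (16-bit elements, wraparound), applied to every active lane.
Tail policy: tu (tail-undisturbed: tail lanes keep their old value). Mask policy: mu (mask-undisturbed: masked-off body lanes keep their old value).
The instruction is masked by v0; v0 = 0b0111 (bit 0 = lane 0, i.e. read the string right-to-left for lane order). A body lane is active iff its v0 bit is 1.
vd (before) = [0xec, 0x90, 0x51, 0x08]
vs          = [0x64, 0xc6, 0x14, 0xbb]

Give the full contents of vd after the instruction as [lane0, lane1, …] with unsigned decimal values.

VLMAX = VLEN×LMUL/SEW = 128×1/2/16 = 4
AVL=2 ≤ VLMAX=4, so vl = 2
vd[0] sub(0xec,0x64) -> 0x88
vd[1] sub(0x90,0xc6) -> 0xffca
vd[2] tail/keep -> 0x51
vd[3] tail/keep -> 0x08

vd = [136, 65482, 81, 8]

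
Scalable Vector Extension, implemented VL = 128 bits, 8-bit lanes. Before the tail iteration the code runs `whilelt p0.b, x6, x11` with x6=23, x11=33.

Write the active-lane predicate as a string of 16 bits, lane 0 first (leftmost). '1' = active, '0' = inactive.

128-bit reg / 8-bit elem → 16 lanes
whilelt: lane j active iff 23+j < 33 → j < 10 → 10 active
bits (lane 0 leftmost): 1111111111000000

predicate = 1111111111000000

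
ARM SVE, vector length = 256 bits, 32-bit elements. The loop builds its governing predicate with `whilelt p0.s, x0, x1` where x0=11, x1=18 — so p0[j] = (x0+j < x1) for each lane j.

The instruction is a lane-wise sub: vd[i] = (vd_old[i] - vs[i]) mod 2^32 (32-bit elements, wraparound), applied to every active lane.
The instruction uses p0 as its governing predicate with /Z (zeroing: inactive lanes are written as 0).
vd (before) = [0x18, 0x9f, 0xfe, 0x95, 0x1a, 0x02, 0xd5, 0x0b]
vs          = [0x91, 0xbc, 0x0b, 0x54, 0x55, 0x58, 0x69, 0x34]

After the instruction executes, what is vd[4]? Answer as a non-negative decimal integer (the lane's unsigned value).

lane count: 256 div 32 = 8
whilelt: lane j active iff 11+j < 18 → j < 7 → 7 active
  i=0: sub(0x18,0x91) → 4294967175
  i=1: sub(0x9f,0xbc) → 4294967267
  i=2: sub(0xfe,0x0b) → 243
  i=3: sub(0x95,0x54) → 65
  i=4: sub(0x1a,0x55) → 4294967237
  i=5: sub(0x02,0x58) → 4294967210
  i=6: sub(0xd5,0x69) → 108
  i=7: tail/zero → 0

vd[4] = 4294967237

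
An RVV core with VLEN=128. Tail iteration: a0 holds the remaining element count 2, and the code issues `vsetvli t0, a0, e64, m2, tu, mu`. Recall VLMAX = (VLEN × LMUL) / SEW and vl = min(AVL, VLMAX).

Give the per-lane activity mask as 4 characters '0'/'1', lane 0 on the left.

predicate = 1100

lanes per group: 128·2/64 = 4
vl ← min(2, 4) = 2
bits (lane 0 leftmost): 1100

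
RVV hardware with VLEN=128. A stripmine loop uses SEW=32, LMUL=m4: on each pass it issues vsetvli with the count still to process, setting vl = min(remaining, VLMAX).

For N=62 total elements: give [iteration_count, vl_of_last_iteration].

[iterations, last_vl] = [4, 14]

VLMAX = VLEN×LMUL/SEW = 128×4/32 = 16
N=62: ⌈62/16⌉ = 4 iters; last vl = 62 − 3×16 = 14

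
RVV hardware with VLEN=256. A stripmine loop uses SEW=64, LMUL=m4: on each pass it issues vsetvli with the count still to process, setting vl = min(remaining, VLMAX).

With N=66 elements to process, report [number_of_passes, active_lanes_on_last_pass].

[iterations, last_vl] = [5, 2]

VLMAX = VLEN×LMUL/SEW = 256×4/64 = 16
iterations = ceil(66/16) = 5; final-pass vl = 2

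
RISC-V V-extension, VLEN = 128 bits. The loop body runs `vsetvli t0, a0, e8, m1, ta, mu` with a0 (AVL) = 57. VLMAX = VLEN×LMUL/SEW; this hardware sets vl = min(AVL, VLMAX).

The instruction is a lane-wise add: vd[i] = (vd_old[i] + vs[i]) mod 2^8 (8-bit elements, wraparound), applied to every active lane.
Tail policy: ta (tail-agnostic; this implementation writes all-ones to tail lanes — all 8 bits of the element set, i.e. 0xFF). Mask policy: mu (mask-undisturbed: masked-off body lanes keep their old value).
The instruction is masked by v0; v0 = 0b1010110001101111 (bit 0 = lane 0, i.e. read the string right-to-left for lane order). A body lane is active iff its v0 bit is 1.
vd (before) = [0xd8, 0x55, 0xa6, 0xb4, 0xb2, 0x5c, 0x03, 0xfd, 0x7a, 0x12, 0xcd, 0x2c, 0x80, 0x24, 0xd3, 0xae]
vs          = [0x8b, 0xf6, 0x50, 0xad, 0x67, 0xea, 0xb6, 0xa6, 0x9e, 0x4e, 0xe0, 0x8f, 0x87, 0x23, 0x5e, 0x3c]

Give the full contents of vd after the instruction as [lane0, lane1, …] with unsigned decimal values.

VLMAX = (128 × 1) / 8 = 16 lanes
vl = min(AVL, VLMAX) = min(57, 16) = 16
lane  0: add(0xd8,0x8b) ⇒ 0x63
lane  1: add(0x55,0xf6) ⇒ 0x4b
lane  2: add(0xa6,0x50) ⇒ 0xf6
lane  3: add(0xb4,0xad) ⇒ 0x61
lane  4: mask-off/keep ⇒ 0xb2
lane  5: add(0x5c,0xea) ⇒ 0x46
lane  6: add(0x03,0xb6) ⇒ 0xb9
lane  7: mask-off/keep ⇒ 0xfd
lane  8: mask-off/keep ⇒ 0x7a
lane  9: mask-off/keep ⇒ 0x12
lane 10: add(0xcd,0xe0) ⇒ 0xad
lane 11: add(0x2c,0x8f) ⇒ 0xbb
lane 12: mask-off/keep ⇒ 0x80
lane 13: add(0x24,0x23) ⇒ 0x47
lane 14: mask-off/keep ⇒ 0xd3
lane 15: add(0xae,0x3c) ⇒ 0xea

vd = [99, 75, 246, 97, 178, 70, 185, 253, 122, 18, 173, 187, 128, 71, 211, 234]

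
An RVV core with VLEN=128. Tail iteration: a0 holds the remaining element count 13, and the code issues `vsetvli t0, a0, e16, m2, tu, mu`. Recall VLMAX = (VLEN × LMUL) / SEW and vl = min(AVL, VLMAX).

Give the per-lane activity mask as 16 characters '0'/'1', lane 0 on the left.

VLMAX = (128 × 2) / 16 = 16 lanes
vl ← min(13, 16) = 13
bits (lane 0 leftmost): 1111111111111000

predicate = 1111111111111000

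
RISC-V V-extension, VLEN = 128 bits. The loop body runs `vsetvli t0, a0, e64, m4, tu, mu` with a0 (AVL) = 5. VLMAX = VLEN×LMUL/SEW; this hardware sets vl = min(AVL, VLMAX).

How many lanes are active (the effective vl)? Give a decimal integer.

lanes per group: 128·4/64 = 8
AVL=5 ≤ VLMAX=8, so vl = 5

vl = 5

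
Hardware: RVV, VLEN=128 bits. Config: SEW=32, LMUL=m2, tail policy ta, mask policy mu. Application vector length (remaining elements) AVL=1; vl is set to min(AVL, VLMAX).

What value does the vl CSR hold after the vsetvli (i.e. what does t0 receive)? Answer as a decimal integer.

lanes per group: 128·2/32 = 8
AVL=1 ≤ VLMAX=8, so vl = 1

vl = 1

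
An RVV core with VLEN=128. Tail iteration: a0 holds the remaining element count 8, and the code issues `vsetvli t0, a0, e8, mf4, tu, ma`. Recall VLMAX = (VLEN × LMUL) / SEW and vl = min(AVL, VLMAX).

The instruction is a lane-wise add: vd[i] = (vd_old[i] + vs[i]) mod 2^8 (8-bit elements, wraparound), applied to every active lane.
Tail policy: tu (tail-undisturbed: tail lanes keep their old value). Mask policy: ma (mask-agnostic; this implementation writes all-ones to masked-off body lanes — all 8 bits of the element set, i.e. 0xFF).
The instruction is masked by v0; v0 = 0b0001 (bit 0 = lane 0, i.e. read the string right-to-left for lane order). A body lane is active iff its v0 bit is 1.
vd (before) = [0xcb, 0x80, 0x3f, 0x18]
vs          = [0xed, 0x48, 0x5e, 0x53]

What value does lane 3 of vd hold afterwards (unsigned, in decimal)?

vd[3] = 255

VLMAX = (128 × 1/4) / 8 = 4 lanes
vl ← min(8, 4) = 4
[0] add(0xcb,0xed) = 0xb8
[1] mask-off/ones = 0xff
[2] mask-off/ones = 0xff
[3] mask-off/ones = 0xff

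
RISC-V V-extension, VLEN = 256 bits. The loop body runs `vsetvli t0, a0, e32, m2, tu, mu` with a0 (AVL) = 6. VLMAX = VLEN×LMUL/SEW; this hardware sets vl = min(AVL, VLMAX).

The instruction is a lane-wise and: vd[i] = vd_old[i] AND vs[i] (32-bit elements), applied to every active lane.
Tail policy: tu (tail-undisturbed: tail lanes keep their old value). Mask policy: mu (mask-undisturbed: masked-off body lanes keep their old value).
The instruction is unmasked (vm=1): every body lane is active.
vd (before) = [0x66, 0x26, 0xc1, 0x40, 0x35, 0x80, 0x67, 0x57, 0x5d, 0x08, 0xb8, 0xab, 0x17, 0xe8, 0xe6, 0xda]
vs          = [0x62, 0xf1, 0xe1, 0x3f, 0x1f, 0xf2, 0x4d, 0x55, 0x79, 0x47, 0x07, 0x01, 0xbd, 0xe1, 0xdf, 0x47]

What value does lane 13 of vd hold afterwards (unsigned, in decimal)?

vd[13] = 232

VLMAX = VLEN×LMUL/SEW = 256×2/32 = 16
AVL=6 ≤ VLMAX=16, so vl = 6
vd[0] and(0x66,0x62) -> 0x62
vd[1] and(0x26,0xf1) -> 0x20
vd[2] and(0xc1,0xe1) -> 0xc1
vd[3] and(0x40,0x3f) -> 0x00
vd[4] and(0x35,0x1f) -> 0x15
vd[5] and(0x80,0xf2) -> 0x80
vd[6] tail/keep -> 0x67
vd[7] tail/keep -> 0x57
vd[8] tail/keep -> 0x5d
vd[9] tail/keep -> 0x08
vd[10] tail/keep -> 0xb8
vd[11] tail/keep -> 0xab
vd[12] tail/keep -> 0x17
vd[13] tail/keep -> 0xe8
vd[14] tail/keep -> 0xe6
vd[15] tail/keep -> 0xda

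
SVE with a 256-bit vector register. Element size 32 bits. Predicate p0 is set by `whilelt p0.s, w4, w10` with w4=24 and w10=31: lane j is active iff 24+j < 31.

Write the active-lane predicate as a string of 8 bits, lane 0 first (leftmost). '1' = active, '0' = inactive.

register lanes = 256/32 = 8
active while 24+j < 31, i.e. j ∈ [0,7) capped at 8 ⇒ 7
bits (lane 0 leftmost): 11111110

predicate = 11111110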